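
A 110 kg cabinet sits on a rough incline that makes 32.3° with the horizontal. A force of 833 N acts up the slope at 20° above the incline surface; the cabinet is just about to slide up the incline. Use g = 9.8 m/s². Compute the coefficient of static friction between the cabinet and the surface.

μ ≈ 0.330

On the verge of sliding up the incline, friction is at its maximum μN and acts down the slope.
Perpendicular to incline: N = W cos 32.3° − P sin 20° = 911.2 − 284.9 = 626.3 N.
Along incline: P cos 20° − μN = W sin 32.3° → μ = −(W sin 32.3° − P cos 20°) / N = 0.3301.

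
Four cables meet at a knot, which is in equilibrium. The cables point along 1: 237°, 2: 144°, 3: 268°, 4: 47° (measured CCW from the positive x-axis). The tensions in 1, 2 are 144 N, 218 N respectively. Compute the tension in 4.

T_4 ≈ 389 N

Resolve: ΣF_x = 144 cos 237° + 218 cos 144° + T_3 cos 268° + T_4 cos 47° = 0.
        ΣF_y = 144 sin 237° + 218 sin 144° + T_3 sin 268° + T_4 sin 47° = 0.
The known terms sum to (-254.8, 7.369) N, so -0.0349 T_3 + 0.6820 T_4 = 254.8 and -0.9994 T_3 + 0.7314 T_4 = -7.369.
Solving simultaneously: T_3 = 291.7 N, T_4 = 388.5 N.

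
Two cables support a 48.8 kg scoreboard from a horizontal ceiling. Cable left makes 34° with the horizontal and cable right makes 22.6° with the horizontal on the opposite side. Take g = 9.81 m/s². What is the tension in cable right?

Weight W = 48.8 × 9.81 = 478.7 N acts straight down.
Horizontal: T_left cos 34° = T_right cos 22.6°  →  T_left = 1.114 T_right.
Vertical: T_left sin 34° + T_right sin 22.6° = 478.7.
Substituting the horizontal relation into the vertical equation gives 1.007 T_right = 478.7, so T_right = 475.4 N.

T_right ≈ 475 N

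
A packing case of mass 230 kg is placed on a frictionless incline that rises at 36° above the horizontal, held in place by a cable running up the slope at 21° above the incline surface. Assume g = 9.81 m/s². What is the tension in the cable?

T ≈ 1420 N

Take axes along and perpendicular to the incline. Weight components: W sin 36° = 1326 N down-slope, W cos 36° = 1825 N into the surface.
Along incline: T cos 21° = W sin 36° → T = 1421 N.
Perpendicular: N = W cos 36° − T sin 21° = 1316 N.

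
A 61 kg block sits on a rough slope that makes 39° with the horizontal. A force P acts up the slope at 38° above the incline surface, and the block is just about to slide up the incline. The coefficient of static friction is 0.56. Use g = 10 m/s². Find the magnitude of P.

P ≈ 573 N

On the verge of sliding up the incline, friction equals μN and acts down the slope.
Perpendicular: N + P sin 38° = W cos 39° = 474.1 N.
Along incline: P cos 38° = W sin 39° + μN  with W sin 39° = 383.9 N.
Solving the pair for P and N: P = 573.2 N, N = 121.1 N (and f = μN = 67.84 N).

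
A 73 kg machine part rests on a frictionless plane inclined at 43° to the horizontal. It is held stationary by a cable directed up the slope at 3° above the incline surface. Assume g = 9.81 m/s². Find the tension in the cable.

Take axes along and perpendicular to the incline. Weight components: W sin 43° = 488.4 N down-slope, W cos 43° = 523.7 N into the surface.
Along incline: T cos 3° = W sin 43° → T = 489.1 N.
Perpendicular: N = W cos 43° − T sin 3° = 498.1 N.

T ≈ 489 N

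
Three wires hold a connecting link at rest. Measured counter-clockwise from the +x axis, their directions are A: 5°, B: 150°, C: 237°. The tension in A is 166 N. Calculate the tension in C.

T_C ≈ 95.3 N

Resolve: ΣF_x = 166 cos 5° + T_B cos 150° + T_C cos 237° = 0.
        ΣF_y = 166 sin 5° + T_B sin 150° + T_C sin 237° = 0.
The known terms sum to (165.4, 14.47) N, so -0.8660 T_B − 0.5446 T_C = -165.4 and 0.5000 T_B − 0.8387 T_C = -14.47.
Solving simultaneously: T_B = 131 N, T_C = 95.34 N.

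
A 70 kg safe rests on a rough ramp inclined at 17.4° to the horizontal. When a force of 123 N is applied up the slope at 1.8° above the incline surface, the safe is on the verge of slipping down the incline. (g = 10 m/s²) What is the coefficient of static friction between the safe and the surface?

μ ≈ 0.130

On the verge of sliding down the incline, friction is at its maximum μN and acts up the slope.
Perpendicular to incline: N = W cos 17.4° − P sin 1.8° = 668 − 3.864 = 664.1 N.
Along incline: P cos 1.8° + μN = W sin 17.4° → μ = (W sin 17.4° − P cos 1.8°) / N = 0.1301.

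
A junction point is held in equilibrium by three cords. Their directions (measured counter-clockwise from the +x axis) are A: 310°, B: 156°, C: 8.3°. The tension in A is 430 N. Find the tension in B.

T_B ≈ 685 N

Resolve: ΣF_x = 430 cos 310° + T_B cos 156° + T_C cos 8.3° = 0.
        ΣF_y = 430 sin 310° + T_B sin 156° + T_C sin 8.3° = 0.
The known terms sum to (276.4, -329.4) N, so -0.9135 T_B + 0.9895 T_C = -276.4 and 0.4067 T_B + 0.1444 T_C = 329.4.
Solving simultaneously: T_B = 684.7 N, T_C = 352.8 N.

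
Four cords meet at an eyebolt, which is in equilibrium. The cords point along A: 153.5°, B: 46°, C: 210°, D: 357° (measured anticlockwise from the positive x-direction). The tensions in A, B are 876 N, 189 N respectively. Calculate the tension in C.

T_C ≈ 903 N

Resolve: ΣF_x = 876 cos 153.5° + 189 cos 46° + T_C cos 210° + T_D cos 357° = 0.
        ΣF_y = 876 sin 153.5° + 189 sin 46° + T_C sin 210° + T_D sin 357° = 0.
The known terms sum to (-652.7, 526.8) N, so -0.8660 T_C + 0.9986 T_D = 652.7 and -0.5000 T_C − 0.0523 T_D = -526.8.
Solving simultaneously: T_C = 903.2 N, T_D = 1437 N.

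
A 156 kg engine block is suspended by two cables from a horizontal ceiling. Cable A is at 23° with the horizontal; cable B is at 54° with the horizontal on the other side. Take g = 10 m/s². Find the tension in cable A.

T_A ≈ 941 N

Weight W = 156 × 10 = 1560 N acts straight down.
Horizontal: T_A cos 23° = T_B cos 54°  →  T_B = 1.566 T_A.
Vertical: T_A sin 23° + T_B sin 54° = 1560.
Substituting the horizontal relation into the vertical equation gives 1.658 T_A = 1560, so T_A = 941.1 N.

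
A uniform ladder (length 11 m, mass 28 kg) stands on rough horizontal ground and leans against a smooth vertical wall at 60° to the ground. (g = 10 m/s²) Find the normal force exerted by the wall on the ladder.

Torques about the foot: N_wall · 11 sin 60° = 28×10×5.5 cos 60° → N_wall = 80.829 N.

N_wall ≈ 80.8 N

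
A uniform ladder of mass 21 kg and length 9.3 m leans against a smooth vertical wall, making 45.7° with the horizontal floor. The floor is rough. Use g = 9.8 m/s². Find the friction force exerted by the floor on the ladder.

Torques about the foot: N_wall · 9.3 sin 45.7° = 21×9.8×4.65 cos 45.7° → N_wall = 100.42 N.
ΣF_x = 0: f_floor = N_wall = 100.42 N.

f ≈ 100 N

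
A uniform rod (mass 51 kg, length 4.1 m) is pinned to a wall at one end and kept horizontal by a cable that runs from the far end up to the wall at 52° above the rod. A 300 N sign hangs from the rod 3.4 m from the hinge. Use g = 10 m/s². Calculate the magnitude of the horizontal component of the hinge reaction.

Take torques about the hinge: T sin 52° · 4.1 = 51×10×2.05 + 300×3.4 = 2065.5 N·m.
So T = 2065.5 / (0.7880 × 4.1) = 639.31 N.
ΣF_x = 0: H_x = T cos 52° = 393.6 N.

H_x ≈ 394 N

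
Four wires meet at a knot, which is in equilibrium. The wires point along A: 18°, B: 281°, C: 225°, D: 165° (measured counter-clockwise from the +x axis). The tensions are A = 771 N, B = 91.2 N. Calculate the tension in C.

Resolve: ΣF_x = 771 cos 18° + 91.2 cos 281° + T_C cos 225° + T_D cos 165° = 0.
        ΣF_y = 771 sin 18° + 91.2 sin 281° + T_C sin 225° + T_D sin 165° = 0.
The known terms sum to (750.7, 148.7) N, so -0.7071 T_C − 0.9659 T_D = -750.7 and -0.7071 T_C + 0.2588 T_D = -148.7.
Solving simultaneously: T_C = 390.2 N, T_D = 491.5 N.

T_C ≈ 390 N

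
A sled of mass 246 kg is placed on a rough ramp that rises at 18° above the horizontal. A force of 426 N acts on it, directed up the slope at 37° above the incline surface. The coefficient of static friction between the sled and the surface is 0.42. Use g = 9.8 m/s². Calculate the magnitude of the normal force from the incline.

Axes along / perpendicular to the incline. W sin 18° = 745 N down-slope; W cos 18° = 2293 N into the surface.
Perpendicular: N = W cos 18° − P sin 37° = 2293 − 256.4 = 2036 N.
Along incline: P cos 37° + f = W sin 18° (friction acts up-slope) → f = 745 − 340.2 = 404.8 N.
|f| = 404.8 N ≤ μN = 855.3 N, so the sled is indeed static.

N ≈ 2040 N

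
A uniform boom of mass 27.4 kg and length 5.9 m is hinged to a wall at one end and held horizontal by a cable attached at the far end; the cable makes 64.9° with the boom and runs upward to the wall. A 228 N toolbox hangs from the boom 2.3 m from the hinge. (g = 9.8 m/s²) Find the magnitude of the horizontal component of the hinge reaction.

Take torques about the hinge: T sin 64.9° · 5.9 = 27.4×9.8×2.95 + 228×2.3 = 1316.5 N·m.
So T = 1316.5 / (0.9056 × 5.9) = 246.41 N.
ΣF_x = 0: H_x = T cos 64.9° = 104.53 N.

H_x ≈ 105 N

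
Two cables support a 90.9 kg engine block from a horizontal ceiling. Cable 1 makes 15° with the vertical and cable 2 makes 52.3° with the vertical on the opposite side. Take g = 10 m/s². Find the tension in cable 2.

T_2 ≈ 255 N

Angles from the horizontal: cable 1 is 90° − 15° = 75°, cable 2 is 90° − 52.3° = 37.7°.
Weight W = 90.9 × 10 = 909 N acts straight down.
Horizontal: T_1 cos 75° = T_2 cos 37.7°  →  T_1 = 3.057 T_2.
Vertical: T_1 sin 75° + T_2 sin 37.7° = 909.
Substituting the horizontal relation into the vertical equation gives 3.564 T_2 = 909, so T_2 = 255 N.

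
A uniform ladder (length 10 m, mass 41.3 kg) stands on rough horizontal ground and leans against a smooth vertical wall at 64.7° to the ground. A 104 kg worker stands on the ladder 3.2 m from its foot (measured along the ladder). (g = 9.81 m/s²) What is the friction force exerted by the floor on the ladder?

Torques about the foot: N_wall · 10 sin 64.7° = 41.3×9.81×5 cos 64.7° + 104×9.81×3.2 cos 64.7° → N_wall = 250.08 N.
ΣF_x = 0: f_floor = N_wall = 250.08 N.

f ≈ 250 N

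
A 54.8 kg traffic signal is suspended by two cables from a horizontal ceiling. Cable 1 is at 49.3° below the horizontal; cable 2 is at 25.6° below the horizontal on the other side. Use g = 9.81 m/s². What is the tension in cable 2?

Weight W = 54.8 × 9.81 = 537.6 N acts straight down.
Horizontal: T_1 cos 49.3° = T_2 cos 25.6°  →  T_1 = 1.383 T_2.
Vertical: T_1 sin 49.3° + T_2 sin 25.6° = 537.6.
Substituting the horizontal relation into the vertical equation gives 1.481 T_2 = 537.6, so T_2 = 363.1 N.

T_2 ≈ 363 N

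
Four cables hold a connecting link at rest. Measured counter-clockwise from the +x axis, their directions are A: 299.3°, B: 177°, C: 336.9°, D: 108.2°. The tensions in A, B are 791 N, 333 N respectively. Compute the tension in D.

T_D ≈ 795 N

Resolve: ΣF_x = 791 cos 299.3° + 333 cos 177° + T_C cos 336.9° + T_D cos 108.2° = 0.
        ΣF_y = 791 sin 299.3° + 333 sin 177° + T_C sin 336.9° + T_D sin 108.2° = 0.
The known terms sum to (54.56, -672.4) N, so 0.9198 T_C − 0.3123 T_D = -54.56 and -0.3923 T_C + 0.9500 T_D = 672.4.
Solving simultaneously: T_C = 210.6 N, T_D = 794.7 N.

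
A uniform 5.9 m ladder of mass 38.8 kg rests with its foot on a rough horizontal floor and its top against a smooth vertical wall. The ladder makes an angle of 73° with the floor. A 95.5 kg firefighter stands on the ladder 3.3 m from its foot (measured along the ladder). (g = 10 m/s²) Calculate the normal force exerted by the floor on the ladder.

N_floor ≈ 1340 N

ΣF_y = 0: N_floor = 38.8×10 + 95.5×10 = 1343 N.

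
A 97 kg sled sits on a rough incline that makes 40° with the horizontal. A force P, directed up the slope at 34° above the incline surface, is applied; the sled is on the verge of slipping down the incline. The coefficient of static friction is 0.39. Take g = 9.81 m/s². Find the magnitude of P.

On the verge of sliding down the incline, friction equals μN and acts up the slope.
Perpendicular: N + P sin 34° = W cos 40° = 728.9 N.
Along incline: P cos 34° + μN = W sin 40° with W sin 40° = 611.7 N.
Solving the pair for P and N: P = 535.8 N, N = 429.3 N (and f = μN = 167.4 N).

P ≈ 536 N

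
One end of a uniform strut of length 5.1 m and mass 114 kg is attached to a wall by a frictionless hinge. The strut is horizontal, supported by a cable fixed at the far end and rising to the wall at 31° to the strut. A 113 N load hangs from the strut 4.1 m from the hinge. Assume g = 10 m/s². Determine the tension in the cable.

Take torques about the hinge: T sin 31° · 5.1 = 114×10×2.55 + 113×4.1 = 3370.3 N·m.
So T = 3370.3 / (0.5150 × 5.1) = 1283.1 N.

T ≈ 1280 N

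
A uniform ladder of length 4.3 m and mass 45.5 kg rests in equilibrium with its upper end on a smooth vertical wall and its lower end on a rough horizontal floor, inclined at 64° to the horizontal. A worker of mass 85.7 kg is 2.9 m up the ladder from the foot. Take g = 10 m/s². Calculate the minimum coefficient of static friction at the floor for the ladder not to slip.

μ_min ≈ 0.299

ΣF_y = 0: N_floor = 45.5×10 + 85.7×10 = 1312 N.
Torques about the foot: N_wall · 4.3 sin 64° = 45.5×10×2.15 cos 64° + 85.7×10×2.9 cos 64° → N_wall = 392.86 N.
ΣF_x = 0: f_floor = N_wall = 392.86 N.
μ_min = f_floor / N_floor = 392.86 / 1312 = 0.2994.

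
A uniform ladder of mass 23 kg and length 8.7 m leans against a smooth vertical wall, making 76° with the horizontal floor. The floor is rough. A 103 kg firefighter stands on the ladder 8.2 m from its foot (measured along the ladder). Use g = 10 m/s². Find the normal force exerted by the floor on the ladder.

ΣF_y = 0: N_floor = 23×10 + 103×10 = 1260 N.

N_floor ≈ 1260 N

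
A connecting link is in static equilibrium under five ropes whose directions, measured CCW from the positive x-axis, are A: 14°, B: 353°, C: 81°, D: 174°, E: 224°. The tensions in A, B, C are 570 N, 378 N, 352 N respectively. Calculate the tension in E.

T_E ≈ 705 N

Resolve: ΣF_x = 570 cos 14° + 378 cos 353° + 352 cos 81° + T_D cos 174° + T_E cos 224° = 0.
        ΣF_y = 570 sin 14° + 378 sin 353° + 352 sin 81° + T_D sin 174° + T_E sin 224° = 0.
The known terms sum to (983.3, 439.5) N, so -0.9945 T_D − 0.7193 T_E = -983.3 and 0.1045 T_D − 0.6947 T_E = -439.5.
Solving simultaneously: T_D = 479 N, T_E = 704.8 N.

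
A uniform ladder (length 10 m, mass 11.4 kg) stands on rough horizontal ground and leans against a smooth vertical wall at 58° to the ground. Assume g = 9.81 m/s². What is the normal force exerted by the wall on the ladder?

N_wall ≈ 34.9 N

Torques about the foot: N_wall · 10 sin 58° = 11.4×9.81×5 cos 58° → N_wall = 34.941 N.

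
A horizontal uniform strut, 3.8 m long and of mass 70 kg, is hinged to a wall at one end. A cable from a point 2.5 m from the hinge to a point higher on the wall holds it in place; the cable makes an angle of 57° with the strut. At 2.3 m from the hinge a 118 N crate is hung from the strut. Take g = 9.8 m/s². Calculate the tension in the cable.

Take torques about the hinge: T sin 57° · 2.5 = 70×9.8×1.9 + 118×2.3 = 1574.8 N·m.
So T = 1574.8 / (0.8387 × 2.5) = 751.09 N.

T ≈ 751 N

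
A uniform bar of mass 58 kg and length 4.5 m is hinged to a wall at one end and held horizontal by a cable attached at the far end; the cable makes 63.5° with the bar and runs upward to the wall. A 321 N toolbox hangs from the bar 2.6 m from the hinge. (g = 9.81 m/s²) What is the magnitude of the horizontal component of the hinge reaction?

H_x ≈ 234 N

Take torques about the hinge: T sin 63.5° · 4.5 = 58×9.81×2.25 + 321×2.6 = 2114.8 N·m.
So T = 2114.8 / (0.8949 × 4.5) = 525.13 N.
ΣF_x = 0: H_x = T cos 63.5° = 234.31 N.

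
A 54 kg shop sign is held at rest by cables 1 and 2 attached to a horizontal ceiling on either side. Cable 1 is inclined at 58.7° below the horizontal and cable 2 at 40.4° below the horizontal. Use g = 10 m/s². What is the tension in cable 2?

Weight W = 54 × 10 = 540 N acts straight down.
Horizontal: T_1 cos 58.7° = T_2 cos 40.4°  →  T_1 = 1.466 T_2.
Vertical: T_1 sin 58.7° + T_2 sin 40.4° = 540.
Substituting the horizontal relation into the vertical equation gives 1.901 T_2 = 540, so T_2 = 284.1 N.

T_2 ≈ 284 N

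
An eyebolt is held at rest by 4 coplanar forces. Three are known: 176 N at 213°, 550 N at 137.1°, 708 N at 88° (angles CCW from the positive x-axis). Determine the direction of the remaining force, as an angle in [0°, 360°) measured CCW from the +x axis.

θ ≈ 298°

Sum the known components: ΣF_x = -525.8 N, ΣF_y = 986.1 N.
For equilibrium the remaining force must supply (−ΣF_x, −ΣF_y) = (525.8, -986.1) N.
Magnitude = √((525.8)² + (-986.1)²) = 1118 N; direction = atan2(-986.1, 525.8) = 298.1°.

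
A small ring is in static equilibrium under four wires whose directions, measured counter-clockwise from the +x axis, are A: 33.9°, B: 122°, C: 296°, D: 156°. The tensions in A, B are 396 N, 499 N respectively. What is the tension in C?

Resolve: ΣF_x = 396 cos 33.9° + 499 cos 122° + T_C cos 296° + T_D cos 156° = 0.
        ΣF_y = 396 sin 33.9° + 499 sin 122° + T_C sin 296° + T_D sin 156° = 0.
The known terms sum to (64.26, 644) N, so 0.4384 T_C − 0.9135 T_D = -64.26 and -0.8988 T_C + 0.4067 T_D = -644.
Solving simultaneously: T_C = 956 N, T_D = 529.1 N.

T_C ≈ 956 N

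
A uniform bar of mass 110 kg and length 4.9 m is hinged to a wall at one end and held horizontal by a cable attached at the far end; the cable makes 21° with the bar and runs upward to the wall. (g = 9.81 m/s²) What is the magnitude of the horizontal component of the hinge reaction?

Take torques about the hinge: T sin 21° · 4.9 = 110×9.81×2.45 = 2643.8 N·m.
So T = 2643.8 / (0.3584 × 4.9) = 1505.6 N.
ΣF_x = 0: H_x = T cos 21° = 1405.6 N.

H_x ≈ 1410 N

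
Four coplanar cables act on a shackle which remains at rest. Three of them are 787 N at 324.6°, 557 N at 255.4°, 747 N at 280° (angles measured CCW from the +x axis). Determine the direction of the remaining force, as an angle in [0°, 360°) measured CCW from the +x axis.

θ ≈ 110°

Sum the known components: ΣF_x = 630.8 N, ΣF_y = -1731 N.
For equilibrium the remaining force must supply (−ΣF_x, −ΣF_y) = (-630.8, 1731) N.
Magnitude = √((-630.8)² + (1731)²) = 1842 N; direction = atan2(1731, -630.8) = 110.0°.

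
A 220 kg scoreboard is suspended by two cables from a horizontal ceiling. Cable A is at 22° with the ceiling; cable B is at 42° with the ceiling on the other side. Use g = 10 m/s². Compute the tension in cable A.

T_A ≈ 1820 N

Weight W = 220 × 10 = 2200 N acts straight down.
Horizontal: T_A cos 22° = T_B cos 42°  →  T_B = 1.248 T_A.
Vertical: T_A sin 22° + T_B sin 42° = 2200.
Substituting the horizontal relation into the vertical equation gives 1.209 T_A = 2200, so T_A = 1819 N.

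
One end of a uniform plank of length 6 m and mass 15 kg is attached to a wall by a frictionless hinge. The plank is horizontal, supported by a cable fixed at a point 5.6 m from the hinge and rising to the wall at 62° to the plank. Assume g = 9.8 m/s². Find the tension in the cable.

Take torques about the hinge: T sin 62° · 5.6 = 15×9.8×3 = 441 N·m.
So T = 441 / (0.8829 × 5.6) = 89.19 N.

T ≈ 89.2 N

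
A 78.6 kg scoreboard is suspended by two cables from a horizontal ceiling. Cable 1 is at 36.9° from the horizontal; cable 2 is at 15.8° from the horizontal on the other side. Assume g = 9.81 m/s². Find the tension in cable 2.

Weight W = 78.6 × 9.81 = 771.1 N acts straight down.
Horizontal: T_1 cos 36.9° = T_2 cos 15.8°  →  T_1 = 1.203 T_2.
Vertical: T_1 sin 36.9° + T_2 sin 15.8° = 771.1.
Substituting the horizontal relation into the vertical equation gives 0.9947 T_2 = 771.1, so T_2 = 775.1 N.

T_2 ≈ 775 N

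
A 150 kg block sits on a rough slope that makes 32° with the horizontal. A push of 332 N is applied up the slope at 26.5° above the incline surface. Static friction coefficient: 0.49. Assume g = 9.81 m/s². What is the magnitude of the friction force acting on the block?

f ≈ 483 N

Axes along / perpendicular to the incline. W sin 32° = 779.8 N down-slope; W cos 32° = 1248 N into the surface.
Perpendicular: N = W cos 32° − P sin 26.5° = 1248 − 148.1 = 1100 N.
Along incline: P cos 26.5° + f = W sin 32° (friction acts up-slope) → f = 779.8 − 297.1 = 482.7 N.
|f| = 482.7 N ≤ μN = 538.9 N, so the block is indeed static.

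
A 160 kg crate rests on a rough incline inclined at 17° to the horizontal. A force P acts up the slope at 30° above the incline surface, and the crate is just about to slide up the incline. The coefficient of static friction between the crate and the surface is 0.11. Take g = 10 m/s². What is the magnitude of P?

On the verge of sliding up the incline, friction equals μN and acts down the slope.
Perpendicular: N + P sin 30° = W cos 17° = 1530 N.
Along incline: P cos 30° = W sin 17° + μN  with W sin 17° = 467.8 N.
Solving the pair for P and N: P = 690.6 N, N = 1185 N (and f = μN = 130.3 N).

P ≈ 691 N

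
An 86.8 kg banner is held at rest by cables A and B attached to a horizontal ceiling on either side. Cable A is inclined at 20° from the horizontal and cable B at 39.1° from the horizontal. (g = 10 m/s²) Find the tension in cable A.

Weight W = 86.8 × 10 = 868 N acts straight down.
Horizontal: T_A cos 20° = T_B cos 39.1°  →  T_B = 1.211 T_A.
Vertical: T_A sin 20° + T_B sin 39.1° = 868.
Substituting the horizontal relation into the vertical equation gives 1.106 T_A = 868, so T_A = 785 N.

T_A ≈ 785 N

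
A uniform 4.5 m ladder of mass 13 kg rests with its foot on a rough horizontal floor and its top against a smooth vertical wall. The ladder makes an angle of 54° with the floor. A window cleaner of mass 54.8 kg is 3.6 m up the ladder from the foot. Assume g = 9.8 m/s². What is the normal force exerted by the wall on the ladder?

N_wall ≈ 358 N

Torques about the foot: N_wall · 4.5 sin 54° = 13×9.8×2.25 cos 54° + 54.8×9.8×3.6 cos 54° → N_wall = 358.43 N.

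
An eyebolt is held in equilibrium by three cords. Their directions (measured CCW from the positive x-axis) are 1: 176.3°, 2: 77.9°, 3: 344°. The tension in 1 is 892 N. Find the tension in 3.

Resolve: ΣF_x = 892 cos 176.3° + T_2 cos 77.9° + T_3 cos 344° = 0.
        ΣF_y = 892 sin 176.3° + T_2 sin 77.9° + T_3 sin 344° = 0.
The known terms sum to (-890.1, 57.56) N, so 0.2096 T_2 + 0.9613 T_3 = 890.1 and 0.9778 T_2 − 0.2756 T_3 = -57.56.
Solving simultaneously: T_2 = 190.5 N, T_3 = 884.5 N.

T_3 ≈ 884 N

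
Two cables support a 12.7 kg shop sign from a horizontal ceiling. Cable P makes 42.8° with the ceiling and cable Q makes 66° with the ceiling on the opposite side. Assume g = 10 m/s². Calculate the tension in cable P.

Weight W = 12.7 × 10 = 127 N acts straight down.
Horizontal: T_P cos 42.8° = T_Q cos 66°  →  T_Q = 1.804 T_P.
Vertical: T_P sin 42.8° + T_Q sin 66° = 127.
Substituting the horizontal relation into the vertical equation gives 2.327 T_P = 127, so T_P = 54.57 N.

T_P ≈ 54.6 N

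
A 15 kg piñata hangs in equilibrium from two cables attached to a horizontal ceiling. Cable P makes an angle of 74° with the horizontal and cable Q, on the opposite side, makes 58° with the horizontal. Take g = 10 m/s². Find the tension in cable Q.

T_Q ≈ 55.6 N

Weight W = 15 × 10 = 150 N acts straight down.
Horizontal: T_P cos 74° = T_Q cos 58°  →  T_P = 1.923 T_Q.
Vertical: T_P sin 74° + T_Q sin 58° = 150.
Substituting the horizontal relation into the vertical equation gives 2.696 T_Q = 150, so T_Q = 55.64 N.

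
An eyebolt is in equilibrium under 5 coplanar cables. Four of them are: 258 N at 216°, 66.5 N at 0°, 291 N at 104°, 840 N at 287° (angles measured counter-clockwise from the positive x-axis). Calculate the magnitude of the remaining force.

Sum the known components: ΣF_x = 32.97 N, ΣF_y = -672.6 N.
For equilibrium the remaining force must supply (−ΣF_x, −ΣF_y) = (-32.97, 672.6) N.
Magnitude = √((-32.97)² + (672.6)²) = 673.4 N; direction = atan2(672.6, -32.97) = 92.8°.

F ≈ 673 N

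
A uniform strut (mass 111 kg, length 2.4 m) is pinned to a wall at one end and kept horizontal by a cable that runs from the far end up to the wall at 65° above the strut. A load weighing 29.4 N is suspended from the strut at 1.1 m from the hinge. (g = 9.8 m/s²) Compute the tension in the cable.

Take torques about the hinge: T sin 65° · 2.4 = 111×9.8×1.2 + 29.4×1.1 = 1337.7 N·m.
So T = 1337.7 / (0.9063 × 2.4) = 615 N.

T ≈ 615 N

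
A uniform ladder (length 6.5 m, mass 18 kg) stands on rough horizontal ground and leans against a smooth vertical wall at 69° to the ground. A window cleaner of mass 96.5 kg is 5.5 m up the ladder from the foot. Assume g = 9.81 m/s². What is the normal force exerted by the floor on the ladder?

N_floor ≈ 1120 N

ΣF_y = 0: N_floor = 18×9.81 + 96.5×9.81 = 1123.2 N.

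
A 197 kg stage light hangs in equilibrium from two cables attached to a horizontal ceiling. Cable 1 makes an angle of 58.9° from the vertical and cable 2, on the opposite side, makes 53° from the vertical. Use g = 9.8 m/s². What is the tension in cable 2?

Angles from the horizontal: cable 1 is 90° − 58.9° = 31.1°, cable 2 is 90° − 53° = 37°.
Weight W = 197 × 9.8 = 1931 N acts straight down.
Horizontal: T_1 cos 31.1° = T_2 cos 37°  →  T_1 = 0.9327 T_2.
Vertical: T_1 sin 31.1° + T_2 sin 37° = 1931.
Substituting the horizontal relation into the vertical equation gives 1.084 T_2 = 1931, so T_2 = 1782 N.

T_2 ≈ 1780 N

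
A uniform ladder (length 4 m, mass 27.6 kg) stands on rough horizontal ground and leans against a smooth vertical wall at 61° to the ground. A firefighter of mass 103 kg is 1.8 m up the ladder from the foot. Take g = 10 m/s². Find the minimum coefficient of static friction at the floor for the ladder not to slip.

μ_min ≈ 0.255

ΣF_y = 0: N_floor = 27.6×10 + 103×10 = 1306 N.
Torques about the foot: N_wall · 4 sin 61° = 27.6×10×2 cos 61° + 103×10×1.8 cos 61° → N_wall = 333.42 N.
ΣF_x = 0: f_floor = N_wall = 333.42 N.
μ_min = f_floor / N_floor = 333.42 / 1306 = 0.2553.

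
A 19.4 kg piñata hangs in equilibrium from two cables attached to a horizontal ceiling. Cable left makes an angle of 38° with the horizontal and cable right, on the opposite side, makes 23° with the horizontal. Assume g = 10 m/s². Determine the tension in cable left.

T_left ≈ 204 N

Weight W = 19.4 × 10 = 194 N acts straight down.
Horizontal: T_left cos 38° = T_right cos 23°  →  T_right = 0.8561 T_left.
Vertical: T_left sin 38° + T_right sin 23° = 194.
Substituting the horizontal relation into the vertical equation gives 0.9502 T_left = 194, so T_left = 204.2 N.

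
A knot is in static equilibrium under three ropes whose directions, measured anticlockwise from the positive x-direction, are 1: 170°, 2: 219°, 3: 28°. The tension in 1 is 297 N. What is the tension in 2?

Resolve: ΣF_x = 297 cos 170° + T_2 cos 219° + T_3 cos 28° = 0.
        ΣF_y = 297 sin 170° + T_2 sin 219° + T_3 sin 28° = 0.
The known terms sum to (-292.5, 51.57) N, so -0.7771 T_2 + 0.8829 T_3 = 292.5 and -0.6293 T_2 + 0.4695 T_3 = -51.57.
Solving simultaneously: T_2 = 958.3 N, T_3 = 1175 N.

T_2 ≈ 958 N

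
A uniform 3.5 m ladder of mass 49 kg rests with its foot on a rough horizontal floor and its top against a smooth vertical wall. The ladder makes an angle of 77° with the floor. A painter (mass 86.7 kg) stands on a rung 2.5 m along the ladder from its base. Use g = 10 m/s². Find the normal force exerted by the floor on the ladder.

ΣF_y = 0: N_floor = 49×10 + 86.7×10 = 1357 N.

N_floor ≈ 1360 N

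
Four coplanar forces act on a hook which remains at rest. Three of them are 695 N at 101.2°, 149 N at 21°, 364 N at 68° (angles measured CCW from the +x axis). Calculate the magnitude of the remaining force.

Sum the known components: ΣF_x = 140.5 N, ΣF_y = 1073 N.
For equilibrium the remaining force must supply (−ΣF_x, −ΣF_y) = (-140.5, -1073) N.
Magnitude = √((-140.5)² + (-1073)²) = 1082 N; direction = atan2(-1073, -140.5) = 262.5°.

F ≈ 1080 N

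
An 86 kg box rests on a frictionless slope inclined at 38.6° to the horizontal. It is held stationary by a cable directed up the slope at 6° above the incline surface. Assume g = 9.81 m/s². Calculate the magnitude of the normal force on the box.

N ≈ 604 N

Take axes along and perpendicular to the incline. Weight components: W sin 38.6° = 526.3 N down-slope, W cos 38.6° = 659.3 N into the surface.
Along incline: T cos 6° = W sin 38.6° → T = 529.2 N.
Perpendicular: N = W cos 38.6° − T sin 6° = 604 N.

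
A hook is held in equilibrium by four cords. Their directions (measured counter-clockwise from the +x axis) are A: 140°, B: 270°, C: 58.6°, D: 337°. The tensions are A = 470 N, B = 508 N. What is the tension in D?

Resolve: ΣF_x = 470 cos 140° + 508 cos 270° + T_C cos 58.6° + T_D cos 337° = 0.
        ΣF_y = 470 sin 140° + 508 sin 270° + T_C sin 58.6° + T_D sin 337° = 0.
The known terms sum to (-360, -205.9) N, so 0.5210 T_C + 0.9205 T_D = 360 and 0.8536 T_C − 0.3907 T_D = 205.9.
Solving simultaneously: T_C = 333.8 N, T_D = 202.2 N.

T_D ≈ 202 N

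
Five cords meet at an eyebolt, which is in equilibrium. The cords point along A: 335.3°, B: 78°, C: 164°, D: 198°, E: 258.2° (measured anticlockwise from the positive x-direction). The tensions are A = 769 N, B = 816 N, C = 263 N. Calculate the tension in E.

T_E ≈ 383 N

Resolve: ΣF_x = 769 cos 335.3° + 816 cos 78° + 263 cos 164° + T_D cos 198° + T_E cos 258.2° = 0.
        ΣF_y = 769 sin 335.3° + 816 sin 78° + 263 sin 164° + T_D sin 198° + T_E sin 258.2° = 0.
The known terms sum to (615.5, 549.3) N, so -0.9511 T_D − 0.2045 T_E = -615.5 and -0.3090 T_D − 0.9789 T_E = -549.3.
Solving simultaneously: T_D = 564.8 N, T_E = 382.9 N.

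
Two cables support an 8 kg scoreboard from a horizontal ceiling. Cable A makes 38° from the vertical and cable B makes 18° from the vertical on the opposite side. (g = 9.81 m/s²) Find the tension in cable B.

T_B ≈ 58.3 N

Angles from the horizontal: cable A is 90° − 38° = 52°, cable B is 90° − 18° = 72°.
Weight W = 8 × 9.81 = 78.48 N acts straight down.
Horizontal: T_A cos 52° = T_B cos 72°  →  T_A = 0.5019 T_B.
Vertical: T_A sin 52° + T_B sin 72° = 78.48.
Substituting the horizontal relation into the vertical equation gives 1.347 T_B = 78.48, so T_B = 58.28 N.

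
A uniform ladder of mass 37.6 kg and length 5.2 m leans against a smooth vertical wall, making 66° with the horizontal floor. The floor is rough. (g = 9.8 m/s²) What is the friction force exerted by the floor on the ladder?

f ≈ 82 N

Torques about the foot: N_wall · 5.2 sin 66° = 37.6×9.8×2.6 cos 66° → N_wall = 82.029 N.
ΣF_x = 0: f_floor = N_wall = 82.029 N.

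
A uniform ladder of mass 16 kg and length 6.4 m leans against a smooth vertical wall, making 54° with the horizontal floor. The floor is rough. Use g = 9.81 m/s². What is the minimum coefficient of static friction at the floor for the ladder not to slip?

μ_min ≈ 0.363

ΣF_y = 0: N_floor = 16×9.81 = 156.96 N.
Torques about the foot: N_wall · 6.4 sin 54° = 16×9.81×3.2 cos 54° → N_wall = 57.019 N.
ΣF_x = 0: f_floor = N_wall = 57.019 N.
μ_min = f_floor / N_floor = 57.019 / 156.96 = 0.3633.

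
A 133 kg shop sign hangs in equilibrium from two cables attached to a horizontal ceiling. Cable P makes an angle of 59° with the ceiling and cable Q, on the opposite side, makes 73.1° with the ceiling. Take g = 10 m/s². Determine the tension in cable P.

Weight W = 133 × 10 = 1330 N acts straight down.
Horizontal: T_P cos 59° = T_Q cos 73.1°  →  T_Q = 1.772 T_P.
Vertical: T_P sin 59° + T_Q sin 73.1° = 1330.
Substituting the horizontal relation into the vertical equation gives 2.552 T_P = 1330, so T_P = 521.1 N.

T_P ≈ 521 N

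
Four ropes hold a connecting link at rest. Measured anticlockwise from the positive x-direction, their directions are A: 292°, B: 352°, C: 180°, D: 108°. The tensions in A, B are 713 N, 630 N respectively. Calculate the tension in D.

T_D ≈ 787 N

Resolve: ΣF_x = 713 cos 292° + 630 cos 352° + T_C cos 180° + T_D cos 108° = 0.
        ΣF_y = 713 sin 292° + 630 sin 352° + T_C sin 180° + T_D sin 108° = 0.
The known terms sum to (891, -748.8) N, so -1.0000 T_C − 0.3090 T_D = -891 and 0.0000 T_C + 0.9511 T_D = 748.8.
Solving simultaneously: T_C = 647.7 N, T_D = 787.3 N.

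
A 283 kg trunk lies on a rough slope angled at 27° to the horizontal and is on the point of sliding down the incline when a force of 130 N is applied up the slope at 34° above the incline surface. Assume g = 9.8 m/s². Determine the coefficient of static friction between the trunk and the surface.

On the verge of sliding down the incline, friction is at its maximum μN and acts up the slope.
Perpendicular to incline: N = W cos 27° − P sin 34° = 2471 − 72.7 = 2398 N.
Along incline: P cos 34° + μN = W sin 27° → μ = (W sin 27° − P cos 34°) / N = 0.48.

μ ≈ 0.480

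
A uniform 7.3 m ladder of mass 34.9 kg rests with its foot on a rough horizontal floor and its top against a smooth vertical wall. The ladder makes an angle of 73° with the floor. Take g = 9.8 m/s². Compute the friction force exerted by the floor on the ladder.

Torques about the foot: N_wall · 7.3 sin 73° = 34.9×9.8×3.65 cos 73° → N_wall = 52.283 N.
ΣF_x = 0: f_floor = N_wall = 52.283 N.

f ≈ 52.3 N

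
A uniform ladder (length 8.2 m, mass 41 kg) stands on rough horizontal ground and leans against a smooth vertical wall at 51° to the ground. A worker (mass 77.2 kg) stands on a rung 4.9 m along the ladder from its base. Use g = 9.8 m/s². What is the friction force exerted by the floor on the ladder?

Torques about the foot: N_wall · 8.2 sin 51° = 41×9.8×4.1 cos 51° + 77.2×9.8×4.9 cos 51° → N_wall = 528.78 N.
ΣF_x = 0: f_floor = N_wall = 528.78 N.

f ≈ 529 N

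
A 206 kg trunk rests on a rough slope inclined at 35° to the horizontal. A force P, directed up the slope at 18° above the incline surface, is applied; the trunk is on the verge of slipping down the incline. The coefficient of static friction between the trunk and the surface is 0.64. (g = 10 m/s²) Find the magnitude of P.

P ≈ 135 N

On the verge of sliding down the incline, friction equals μN and acts up the slope.
Perpendicular: N + P sin 18° = W cos 35° = 1687 N.
Along incline: P cos 18° + μN = W sin 35° with W sin 35° = 1182 N.
Solving the pair for P and N: P = 134.9 N, N = 1646 N (and f = μN = 1053 N).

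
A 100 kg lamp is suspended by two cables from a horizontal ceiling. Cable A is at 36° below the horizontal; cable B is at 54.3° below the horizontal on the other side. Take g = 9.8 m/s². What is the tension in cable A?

T_A ≈ 572 N

Weight W = 100 × 9.8 = 980 N acts straight down.
Horizontal: T_A cos 36° = T_B cos 54.3°  →  T_B = 1.386 T_A.
Vertical: T_A sin 36° + T_B sin 54.3° = 980.
Substituting the horizontal relation into the vertical equation gives 1.714 T_A = 980, so T_A = 571.9 N.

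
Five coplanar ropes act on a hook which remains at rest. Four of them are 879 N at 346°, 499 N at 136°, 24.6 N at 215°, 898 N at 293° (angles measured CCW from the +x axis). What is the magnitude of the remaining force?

F ≈ 1090 N

Sum the known components: ΣF_x = 824.7 N, ΣF_y = -706.7 N.
For equilibrium the remaining force must supply (−ΣF_x, −ΣF_y) = (-824.7, 706.7) N.
Magnitude = √((-824.7)² + (706.7)²) = 1086 N; direction = atan2(706.7, -824.7) = 139.4°.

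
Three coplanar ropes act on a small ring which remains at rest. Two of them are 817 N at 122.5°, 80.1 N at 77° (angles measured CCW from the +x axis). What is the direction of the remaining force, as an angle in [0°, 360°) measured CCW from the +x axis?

θ ≈ 299°

Sum the known components: ΣF_x = -421 N, ΣF_y = 767.1 N.
For equilibrium the remaining force must supply (−ΣF_x, −ΣF_y) = (421, -767.1) N.
Magnitude = √((421)² + (-767.1)²) = 875 N; direction = atan2(-767.1, 421) = 298.8°.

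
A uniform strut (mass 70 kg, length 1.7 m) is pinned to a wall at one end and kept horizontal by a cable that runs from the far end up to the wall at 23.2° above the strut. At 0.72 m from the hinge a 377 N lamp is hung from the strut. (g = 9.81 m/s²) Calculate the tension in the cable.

Take torques about the hinge: T sin 23.2° · 1.7 = 70×9.81×0.85 + 377×0.72 = 855.13 N·m.
So T = 855.13 / (0.3939 × 1.7) = 1276.9 N.

T ≈ 1280 N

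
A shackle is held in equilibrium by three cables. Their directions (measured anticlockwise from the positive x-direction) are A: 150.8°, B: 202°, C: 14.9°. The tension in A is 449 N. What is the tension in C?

T_C ≈ 2830 N

Resolve: ΣF_x = 449 cos 150.8° + T_B cos 202° + T_C cos 14.9° = 0.
        ΣF_y = 449 sin 150.8° + T_B sin 202° + T_C sin 14.9° = 0.
The known terms sum to (-391.9, 219) N, so -0.9272 T_B + 0.9664 T_C = 391.9 and -0.3746 T_B + 0.2571 T_C = -219.
Solving simultaneously: T_B = 2528 N, T_C = 2831 N.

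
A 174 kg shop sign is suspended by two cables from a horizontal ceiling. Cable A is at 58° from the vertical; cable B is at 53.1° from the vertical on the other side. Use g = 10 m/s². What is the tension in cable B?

T_B ≈ 1580 N

Angles from the horizontal: cable A is 90° − 58° = 32°, cable B is 90° − 53.1° = 36.9°.
Weight W = 174 × 10 = 1740 N acts straight down.
Horizontal: T_A cos 32° = T_B cos 36.9°  →  T_A = 0.943 T_B.
Vertical: T_A sin 32° + T_B sin 36.9° = 1740.
Substituting the horizontal relation into the vertical equation gives 1.1 T_B = 1740, so T_B = 1582 N.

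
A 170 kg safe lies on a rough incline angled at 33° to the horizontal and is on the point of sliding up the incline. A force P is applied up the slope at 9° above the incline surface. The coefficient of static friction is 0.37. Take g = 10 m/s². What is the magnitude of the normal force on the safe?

On the verge of sliding up the incline, friction equals μN and acts down the slope.
Perpendicular: N + P sin 9° = W cos 33° = 1426 N.
Along incline: P cos 9° = W sin 33° + μN  with W sin 33° = 925.9 N.
Solving the pair for P and N: P = 1390 N, N = 1208 N (and f = μN = 447.1 N).

N ≈ 1210 N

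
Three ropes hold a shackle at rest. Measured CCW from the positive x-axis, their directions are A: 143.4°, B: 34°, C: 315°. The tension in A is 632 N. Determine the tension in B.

T_B ≈ 94.1 N

Resolve: ΣF_x = 632 cos 143.4° + T_B cos 34° + T_C cos 315° = 0.
        ΣF_y = 632 sin 143.4° + T_B sin 34° + T_C sin 315° = 0.
The known terms sum to (-507.4, 376.8) N, so 0.8290 T_B + 0.7071 T_C = 507.4 and 0.5592 T_B − 0.7071 T_C = -376.8.
Solving simultaneously: T_B = 94.05 N, T_C = 607.3 N.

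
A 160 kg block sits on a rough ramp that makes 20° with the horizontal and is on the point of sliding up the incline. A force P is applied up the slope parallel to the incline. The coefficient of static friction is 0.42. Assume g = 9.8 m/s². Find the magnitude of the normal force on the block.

N ≈ 1470 N

On the verge of sliding up the incline, friction equals μN and acts down the slope.
Perpendicular: N + P sin 0° = W cos 20° = 1473 N.
Along incline: P cos 0° = W sin 20° + μN  with W sin 20° = 536.3 N.
Solving the pair for P and N: P = 1155 N, N = 1473 N (and f = μN = 618.8 N).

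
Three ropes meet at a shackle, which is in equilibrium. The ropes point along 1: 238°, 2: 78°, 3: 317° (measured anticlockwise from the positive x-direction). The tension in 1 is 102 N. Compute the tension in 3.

T_3 ≈ 40.7 N

Resolve: ΣF_x = 102 cos 238° + T_2 cos 78° + T_3 cos 317° = 0.
        ΣF_y = 102 sin 238° + T_2 sin 78° + T_3 sin 317° = 0.
The known terms sum to (-54.05, -86.5) N, so 0.2079 T_2 + 0.7314 T_3 = 54.05 and 0.9781 T_2 − 0.6820 T_3 = 86.5.
Solving simultaneously: T_2 = 116.8 N, T_3 = 40.70 N.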